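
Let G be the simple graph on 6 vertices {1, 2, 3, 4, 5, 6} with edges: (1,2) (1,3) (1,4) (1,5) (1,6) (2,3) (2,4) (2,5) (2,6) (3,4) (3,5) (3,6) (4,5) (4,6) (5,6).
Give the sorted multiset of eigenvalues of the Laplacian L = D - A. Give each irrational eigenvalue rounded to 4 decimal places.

Reading degrees in the order [1, 2, 3, 4, 5, 6] gives [5, 5, 5, 5, 5, 5]; set D = diag(5, 5, 5, 5, 5, 5) and form L = D - A. Since every row of L sums to 0, the all-ones vector is in the kernel and 0 is an eigenvalue. The largest eigenvalue, 6, is at most the vertex count 6. The eigenvalues sum to 30, which equals trace(L) = 2|E|.

[0, 6, 6, 6, 6, 6]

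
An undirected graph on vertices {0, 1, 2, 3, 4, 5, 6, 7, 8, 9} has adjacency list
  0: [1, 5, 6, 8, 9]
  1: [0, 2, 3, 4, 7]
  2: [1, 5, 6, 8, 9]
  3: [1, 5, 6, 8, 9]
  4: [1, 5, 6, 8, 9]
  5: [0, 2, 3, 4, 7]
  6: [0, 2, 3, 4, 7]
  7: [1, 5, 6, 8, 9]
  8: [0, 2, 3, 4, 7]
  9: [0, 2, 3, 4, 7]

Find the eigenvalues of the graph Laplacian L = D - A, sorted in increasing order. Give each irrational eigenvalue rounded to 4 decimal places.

[0, 5, 5, 5, 5, 5, 5, 5, 5, 10]

With the vertex order [0, 1, 2, 3, 4, 5, 6, 7, 8, 9], the degrees are [5, 5, 5, 5, 5, 5, 5, 5, 5, 5], giving D = diag(5, 5, 5, 5, 5, 5, 5, 5, 5, 5) and L = D - A. L is symmetric positive semidefinite, so every eigenvalue is real and nonnegative. The single zero eigenvalue shows the graph is connected. There is one zero in the spectrum, matching the 1 component.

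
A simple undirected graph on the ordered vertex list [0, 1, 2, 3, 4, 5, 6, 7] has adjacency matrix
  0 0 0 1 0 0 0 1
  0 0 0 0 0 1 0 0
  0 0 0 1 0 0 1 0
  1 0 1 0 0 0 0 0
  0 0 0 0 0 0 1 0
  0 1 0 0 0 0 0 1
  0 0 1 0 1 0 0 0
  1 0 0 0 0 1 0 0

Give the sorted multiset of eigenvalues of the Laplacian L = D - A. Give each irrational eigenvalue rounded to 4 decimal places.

[0, 0.1522, 0.5858, 1.2346, 2, 2.7654, 3.4142, 3.8478]

With the vertex order [0, 1, 2, 3, 4, 5, 6, 7], the degrees are [2, 1, 2, 2, 1, 2, 2, 2], giving D = diag(2, 1, 2, 2, 1, 2, 2, 2) and L = D - A. L is symmetric positive semidefinite, so every eigenvalue is real and nonnegative. The single zero eigenvalue shows the graph is connected. The eigenvalues sum to 14, which equals trace(L) = 2|E|.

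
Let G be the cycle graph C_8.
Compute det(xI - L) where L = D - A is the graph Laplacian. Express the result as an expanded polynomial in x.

The graph has 8 vertices and degree multiset [2, 2, 2, 2, 2, 2, 2, 2]; D is the diagonal matrix of degrees and L = D - A. L has integer entries, so p(x) = det(xI - L) has integer coefficients. Expanding the determinant yields x^8 - 16x^7 + 104x^6 - 352x^5 + 660x^4 - 672x^3 + 336x^2 - 64x. The constant term is 0 because L is singular (the all-ones vector lies in its kernel).

x^8 - 16x^7 + 104x^6 - 352x^5 + 660x^4 - 672x^3 + 336x^2 - 64x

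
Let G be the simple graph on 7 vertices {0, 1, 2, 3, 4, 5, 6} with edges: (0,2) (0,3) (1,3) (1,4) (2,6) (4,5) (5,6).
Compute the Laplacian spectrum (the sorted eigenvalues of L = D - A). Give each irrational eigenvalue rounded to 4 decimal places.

[0, 0.7530, 0.7530, 2.4450, 2.4450, 3.8019, 3.8019]

With the vertex order [0, 1, 2, 3, 4, 5, 6], the degrees are [2, 2, 2, 2, 2, 2, 2], giving D = diag(2, 2, 2, 2, 2, 2, 2) and L = D - A. L is symmetric positive semidefinite, so every eigenvalue is real and nonnegative. The single zero eigenvalue shows the graph is connected.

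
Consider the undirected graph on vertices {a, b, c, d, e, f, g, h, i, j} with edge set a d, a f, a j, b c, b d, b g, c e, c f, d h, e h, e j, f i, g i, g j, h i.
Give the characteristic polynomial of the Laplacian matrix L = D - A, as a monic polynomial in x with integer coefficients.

Reading degrees in the order [a, b, c, d, e, f, g, h, i, j] gives [3, 3, 3, 3, 3, 3, 3, 3, 3, 3]; set D = diag(3, 3, 3, 3, 3, 3, 3, 3, 3, 3) and form L = D - A. L has integer entries, so p(x) = det(xI - L) has integer coefficients. Expanding the determinant yields x^10 - 30x^9 + 390x^8 - 2880x^7 + 13305x^6 - 39882x^5 + 77640x^4 - 94800x^3 + 66000x^2 - 20000x. Since p(0) = det(-L) = 0, x divides p(x). The eigenvalues sum to 30, which equals trace(L) = 2|E|.

x^10 - 30x^9 + 390x^8 - 2880x^7 + 13305x^6 - 39882x^5 + 77640x^4 - 94800x^3 + 66000x^2 - 20000x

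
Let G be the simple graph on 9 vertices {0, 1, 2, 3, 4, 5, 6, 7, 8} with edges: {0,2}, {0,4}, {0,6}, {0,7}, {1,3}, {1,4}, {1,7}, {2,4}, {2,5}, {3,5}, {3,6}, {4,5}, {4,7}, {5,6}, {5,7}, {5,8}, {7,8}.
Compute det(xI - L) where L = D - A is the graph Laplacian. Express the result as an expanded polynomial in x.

x^9 - 34x^8 + 490x^7 - 3902x^6 + 18742x^5 - 55504x^4 + 98855x^3 - 96780x^2 + 39897x

Each diagonal entry of L is the vertex degree and each off-diagonal entry is -1 where an edge is present, 0 otherwise; in the order [0, 1, 2, 3, 4, 5, 6, 7, 8] the diagonal is [4, 3, 3, 3, 5, 6, 3, 5, 2]. L has integer entries, so p(x) = det(xI - L) has integer coefficients. Expanding the determinant yields x^9 - 34x^8 + 490x^7 - 3902x^6 + 18742x^5 - 55504x^4 + 98855x^3 - 96780x^2 + 39897x. The constant term is 0 because L is singular (the all-ones vector lies in its kernel). The largest eigenvalue, 7.5714, is at most the vertex count 9. The eigenvalues sum to 34, which equals trace(L) = 2|E|.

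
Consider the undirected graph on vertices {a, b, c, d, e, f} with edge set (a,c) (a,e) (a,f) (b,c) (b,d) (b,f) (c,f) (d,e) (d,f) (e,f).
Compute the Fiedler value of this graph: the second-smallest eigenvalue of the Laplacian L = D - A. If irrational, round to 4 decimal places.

2.3820

With the vertex order [a, b, c, d, e, f], the degrees are [3, 3, 3, 3, 3, 5], giving D = diag(3, 3, 3, 3, 3, 5) and L = D - A. Computing the eigenvalues of L and sorting gives [0, 2.3820, 2.3820, 4.6180, 4.6180, 6]. The Fiedler value lambda_2 = 2.3820 is strictly positive, so the graph is connected. There is one zero in the spectrum, matching the 1 component. The eigenvalues sum to 20, which equals trace(L) = 2|E|.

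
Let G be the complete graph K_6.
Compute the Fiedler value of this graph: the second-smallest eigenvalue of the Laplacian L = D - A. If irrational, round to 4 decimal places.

The graph has 6 vertices and degree multiset [5, 5, 5, 5, 5, 5]; D is the diagonal matrix of degrees and L = D - A. The sorted Laplacian eigenvalues are [0, 6, 6, 6, 6, 6]; the algebraic connectivity is the second entry, 6. The largest eigenvalue, 6, is at most the vertex count 6.

6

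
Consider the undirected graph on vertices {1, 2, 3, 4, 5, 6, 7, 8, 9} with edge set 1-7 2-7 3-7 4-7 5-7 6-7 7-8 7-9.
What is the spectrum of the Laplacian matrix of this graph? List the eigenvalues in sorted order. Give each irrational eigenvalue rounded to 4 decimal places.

Each diagonal entry of L is the vertex degree and each off-diagonal entry is -1 where an edge is present, 0 otherwise; in the order [1, 2, 3, 4, 5, 6, 7, 8, 9] the diagonal is [1, 1, 1, 1, 1, 1, 8, 1, 1]. L is symmetric positive semidefinite, so every eigenvalue is real and nonnegative. The eigenvalues sum to 16, which equals trace(L) = 2|E|.

[0, 1, 1, 1, 1, 1, 1, 1, 9]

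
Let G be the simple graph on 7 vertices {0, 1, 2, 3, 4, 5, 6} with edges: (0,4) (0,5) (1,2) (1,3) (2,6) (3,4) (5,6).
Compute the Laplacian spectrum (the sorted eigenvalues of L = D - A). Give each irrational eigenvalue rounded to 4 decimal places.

[0, 0.7530, 0.7530, 2.4450, 2.4450, 3.8019, 3.8019]

With the vertex order [0, 1, 2, 3, 4, 5, 6], the degrees are [2, 2, 2, 2, 2, 2, 2], giving D = diag(2, 2, 2, 2, 2, 2, 2) and L = D - A. Diagonalising L (or applying a numerical eigensolver to the 7x7 matrix) gives the spectrum above. The single zero eigenvalue shows the graph is connected.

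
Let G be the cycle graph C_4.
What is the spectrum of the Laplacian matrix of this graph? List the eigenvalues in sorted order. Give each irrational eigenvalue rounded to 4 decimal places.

The graph has 4 vertices and degree multiset [2, 2, 2, 2]; D is the diagonal matrix of degrees and L = D - A. The multiplicity of 0 as a Laplacian eigenvalue equals the number of connected components. The single zero eigenvalue shows the graph is connected. The eigenvalues sum to 8, which equals trace(L) = 2|E|.

[0, 2, 2, 4]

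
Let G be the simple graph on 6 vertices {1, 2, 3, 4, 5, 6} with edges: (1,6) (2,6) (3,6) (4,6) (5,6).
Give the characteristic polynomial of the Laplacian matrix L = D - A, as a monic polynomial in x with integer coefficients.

x^6 - 10x^5 + 30x^4 - 40x^3 + 25x^2 - 6x

Each diagonal entry of L is the vertex degree and each off-diagonal entry is -1 where an edge is present, 0 otherwise; in the order [1, 2, 3, 4, 5, 6] the diagonal is [1, 1, 1, 1, 1, 5]. L has integer entries, so p(x) = det(xI - L) has integer coefficients. Expanding the determinant yields x^6 - 10x^5 + 30x^4 - 40x^3 + 25x^2 - 6x. Since p(0) = det(-L) = 0, x divides p(x). The largest eigenvalue, 6, is at most the vertex count 6. By the matrix-tree theorem the graph has (1/6) * product of the nonzero eigenvalues = 1 spanning tree.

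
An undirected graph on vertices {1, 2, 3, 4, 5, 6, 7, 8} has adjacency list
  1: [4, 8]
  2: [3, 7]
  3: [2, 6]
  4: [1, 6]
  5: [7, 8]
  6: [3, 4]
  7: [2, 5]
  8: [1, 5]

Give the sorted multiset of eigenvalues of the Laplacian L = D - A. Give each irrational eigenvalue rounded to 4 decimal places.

[0, 0.5858, 0.5858, 2, 2, 3.4142, 3.4142, 4]

With the vertex order [1, 2, 3, 4, 5, 6, 7, 8], the degrees are [2, 2, 2, 2, 2, 2, 2, 2], giving D = diag(2, 2, 2, 2, 2, 2, 2, 2) and L = D - A. Since every row of L sums to 0, the all-ones vector is in the kernel and 0 is an eigenvalue. The single zero eigenvalue shows the graph is connected. The largest eigenvalue, 4, is at most the vertex count 8.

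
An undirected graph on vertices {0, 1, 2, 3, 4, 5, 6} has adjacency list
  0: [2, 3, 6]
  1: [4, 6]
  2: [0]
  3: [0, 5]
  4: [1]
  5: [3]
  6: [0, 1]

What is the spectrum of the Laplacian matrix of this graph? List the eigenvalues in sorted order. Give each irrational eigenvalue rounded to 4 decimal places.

Each diagonal entry of L is the vertex degree and each off-diagonal entry is -1 where an edge is present, 0 otherwise; in the order [0, 1, 2, 3, 4, 5, 6] the diagonal is [3, 2, 1, 2, 1, 1, 2]. Since every row of L sums to 0, the all-ones vector is in the kernel and 0 is an eigenvalue. By the matrix-tree theorem the graph has (1/7) * product of the nonzero eigenvalues = 1 spanning tree. The largest eigenvalue, 4.3342, is at most the vertex count 7.

[0, 0.2603, 0.6262, 1.4055, 2.2742, 3.0996, 4.3342]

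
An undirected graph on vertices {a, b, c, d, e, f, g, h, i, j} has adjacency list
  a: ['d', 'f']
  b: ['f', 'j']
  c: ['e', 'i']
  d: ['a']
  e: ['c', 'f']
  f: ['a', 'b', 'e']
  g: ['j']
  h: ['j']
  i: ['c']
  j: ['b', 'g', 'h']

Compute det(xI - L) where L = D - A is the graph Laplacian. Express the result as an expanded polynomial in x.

x^10 - 18x^9 + 134x^8 - 536x^7 + 1254x^6 - 1752x^5 + 1431x^4 - 638x^3 + 134x^2 - 10x

Reading degrees in the order [a, b, c, d, e, f, g, h, i, j] gives [2, 2, 2, 1, 2, 3, 1, 1, 1, 3]; set D = diag(2, 2, 2, 1, 2, 3, 1, 1, 1, 3) and form L = D - A. Computing det(xI - L) by cofactor expansion (or equivalently via sum-over-permutations) gives x^10 - 18x^9 + 134x^8 - 536x^7 + 1254x^6 - 1752x^5 + 1431x^4 - 638x^3 + 134x^2 - 10x. The constant term is 0 because L is singular (the all-ones vector lies in its kernel).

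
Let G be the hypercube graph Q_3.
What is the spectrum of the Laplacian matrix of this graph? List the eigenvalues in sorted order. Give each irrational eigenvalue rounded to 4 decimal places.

[0, 2, 2, 2, 4, 4, 4, 6]

The graph has 8 vertices and degree multiset [3, 3, 3, 3, 3, 3, 3, 3]; D is the diagonal matrix of degrees and L = D - A. L is symmetric positive semidefinite, so every eigenvalue is real and nonnegative. The single zero eigenvalue shows the graph is connected. The largest eigenvalue, 6, is at most the vertex count 8.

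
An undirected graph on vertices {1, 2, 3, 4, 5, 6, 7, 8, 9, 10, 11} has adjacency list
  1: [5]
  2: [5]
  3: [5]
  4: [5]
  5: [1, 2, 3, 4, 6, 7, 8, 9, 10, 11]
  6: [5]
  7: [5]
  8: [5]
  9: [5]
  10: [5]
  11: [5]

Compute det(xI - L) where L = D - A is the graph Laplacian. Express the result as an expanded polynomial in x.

x^11 - 20x^10 + 135x^9 - 480x^8 + 1050x^7 - 1512x^6 + 1470x^5 - 960x^4 + 405x^3 - 100x^2 + 11x

Reading degrees in the order [1, 2, 3, 4, 5, 6, 7, 8, 9, 10, 11] gives [1, 1, 1, 1, 10, 1, 1, 1, 1, 1, 1]; set D = diag(1, 1, 1, 1, 10, 1, 1, 1, 1, 1, 1) and form L = D - A. L has integer entries, so p(x) = det(xI - L) has integer coefficients. Expanding the determinant yields x^11 - 20x^10 + 135x^9 - 480x^8 + 1050x^7 - 1512x^6 + 1470x^5 - 960x^4 + 405x^3 - 100x^2 + 11x. Since p(0) = det(-L) = 0, x divides p(x). There is one zero in the spectrum, matching the 1 component. The largest eigenvalue, 11, is at most the vertex count 11.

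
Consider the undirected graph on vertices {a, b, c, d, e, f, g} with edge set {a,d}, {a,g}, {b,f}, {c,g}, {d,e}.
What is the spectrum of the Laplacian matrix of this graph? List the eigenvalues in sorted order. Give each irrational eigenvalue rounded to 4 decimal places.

Each diagonal entry of L is the vertex degree and each off-diagonal entry is -1 where an edge is present, 0 otherwise; in the order [a, b, c, d, e, f, g] the diagonal is [2, 1, 1, 2, 1, 1, 2]. L is symmetric positive semidefinite, so every eigenvalue is real and nonnegative. The 2 zero eigenvalues correspond to the 2 connected components. The largest eigenvalue, 3.6180, is at most the vertex count 7.

[0, 0, 0.3820, 1.3820, 2, 2.6180, 3.6180]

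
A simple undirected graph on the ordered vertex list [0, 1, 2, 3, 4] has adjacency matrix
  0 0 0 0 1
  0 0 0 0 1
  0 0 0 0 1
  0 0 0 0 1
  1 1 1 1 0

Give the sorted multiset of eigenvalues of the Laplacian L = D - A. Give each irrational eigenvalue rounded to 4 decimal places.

Reading degrees in the order [0, 1, 2, 3, 4] gives [1, 1, 1, 1, 4]; set D = diag(1, 1, 1, 1, 4) and form L = D - A. Diagonalising L (or applying a numerical eigensolver to the 5x5 matrix) gives the spectrum above. The single zero eigenvalue shows the graph is connected.

[0, 1, 1, 1, 5]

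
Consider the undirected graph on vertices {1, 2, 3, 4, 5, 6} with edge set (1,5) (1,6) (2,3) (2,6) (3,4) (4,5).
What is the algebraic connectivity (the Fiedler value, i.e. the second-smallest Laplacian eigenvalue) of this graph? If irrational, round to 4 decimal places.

With the vertex order [1, 2, 3, 4, 5, 6], the degrees are [2, 2, 2, 2, 2, 2], giving D = diag(2, 2, 2, 2, 2, 2) and L = D - A. The sorted Laplacian eigenvalues are [0, 1, 1, 3, 3, 4]; the algebraic connectivity is the second entry, 1. The largest eigenvalue, 4, is at most the vertex count 6.

1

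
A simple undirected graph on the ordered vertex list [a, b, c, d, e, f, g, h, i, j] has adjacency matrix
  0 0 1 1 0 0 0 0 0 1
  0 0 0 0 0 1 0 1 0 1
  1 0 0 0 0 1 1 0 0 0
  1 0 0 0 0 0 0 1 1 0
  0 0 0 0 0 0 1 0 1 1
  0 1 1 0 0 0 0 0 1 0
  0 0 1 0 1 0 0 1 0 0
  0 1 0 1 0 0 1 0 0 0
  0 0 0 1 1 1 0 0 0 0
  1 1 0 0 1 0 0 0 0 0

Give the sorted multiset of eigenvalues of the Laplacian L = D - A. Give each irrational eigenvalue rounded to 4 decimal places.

[0, 2, 2, 2, 2, 2, 5, 5, 5, 5]

With the vertex order [a, b, c, d, e, f, g, h, i, j], the degrees are [3, 3, 3, 3, 3, 3, 3, 3, 3, 3], giving D = diag(3, 3, 3, 3, 3, 3, 3, 3, 3, 3) and L = D - A. L is symmetric positive semidefinite, so every eigenvalue is real and nonnegative. The eigenvalues sum to 30, which equals trace(L) = 2|E|.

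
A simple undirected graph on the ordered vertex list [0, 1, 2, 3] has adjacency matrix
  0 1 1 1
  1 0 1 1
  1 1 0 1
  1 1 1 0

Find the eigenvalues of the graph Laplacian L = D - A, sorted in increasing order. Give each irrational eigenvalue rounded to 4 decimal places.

Each diagonal entry of L is the vertex degree and each off-diagonal entry is -1 where an edge is present, 0 otherwise; in the order [0, 1, 2, 3] the diagonal is [3, 3, 3, 3]. The multiplicity of 0 as a Laplacian eigenvalue equals the number of connected components.

[0, 4, 4, 4]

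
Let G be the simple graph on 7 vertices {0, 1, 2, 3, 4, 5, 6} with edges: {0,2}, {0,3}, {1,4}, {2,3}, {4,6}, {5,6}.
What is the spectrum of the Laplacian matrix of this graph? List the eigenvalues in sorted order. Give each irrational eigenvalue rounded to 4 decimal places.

Each diagonal entry of L is the vertex degree and each off-diagonal entry is -1 where an edge is present, 0 otherwise; in the order [0, 1, 2, 3, 4, 5, 6] the diagonal is [2, 1, 2, 2, 2, 1, 2]. Since every row of L sums to 0, the all-ones vector is in the kernel and 0 is an eigenvalue. The 2 zero eigenvalues correspond to the 2 connected components. There are 2 zeros in the spectrum, matching the 2 components.

[0, 0, 0.5858, 2, 3, 3, 3.4142]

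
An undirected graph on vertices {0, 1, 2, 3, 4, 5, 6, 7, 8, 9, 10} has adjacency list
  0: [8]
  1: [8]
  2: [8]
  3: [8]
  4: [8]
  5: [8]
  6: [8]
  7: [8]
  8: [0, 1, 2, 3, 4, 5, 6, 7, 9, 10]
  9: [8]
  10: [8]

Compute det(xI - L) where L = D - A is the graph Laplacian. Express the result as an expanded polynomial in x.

x^11 - 20x^10 + 135x^9 - 480x^8 + 1050x^7 - 1512x^6 + 1470x^5 - 960x^4 + 405x^3 - 100x^2 + 11x

Reading degrees in the order [0, 1, 2, 3, 4, 5, 6, 7, 8, 9, 10] gives [1, 1, 1, 1, 1, 1, 1, 1, 10, 1, 1]; set D = diag(1, 1, 1, 1, 1, 1, 1, 1, 10, 1, 1) and form L = D - A. The eigenvalues of L are [0, 1, 1, 1, 1, 1, 1, 1, 1, 1, 11]; the characteristic polynomial is the product of (x - lambda_i), which multiplies out to x^11 - 20x^10 + 135x^9 - 480x^8 + 1050x^7 - 1512x^6 + 1470x^5 - 960x^4 + 405x^3 - 100x^2 + 11x. Since p(0) = det(-L) = 0, x divides p(x). There is one zero in the spectrum, matching the 1 component.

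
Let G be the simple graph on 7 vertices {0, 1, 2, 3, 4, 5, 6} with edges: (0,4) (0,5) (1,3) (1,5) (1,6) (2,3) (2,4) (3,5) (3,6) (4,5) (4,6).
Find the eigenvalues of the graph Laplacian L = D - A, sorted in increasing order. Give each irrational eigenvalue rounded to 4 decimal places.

With the vertex order [0, 1, 2, 3, 4, 5, 6], the degrees are [2, 3, 2, 4, 4, 4, 3], giving D = diag(2, 3, 2, 4, 4, 4, 3) and L = D - A. L is symmetric positive semidefinite, so every eigenvalue is real and nonnegative. The largest eigenvalue, 6.1358, is at most the vertex count 7. There is one zero in the spectrum, matching the 1 component.

[0, 1.5858, 1.8642, 3.3378, 4.4142, 4.6622, 6.1358]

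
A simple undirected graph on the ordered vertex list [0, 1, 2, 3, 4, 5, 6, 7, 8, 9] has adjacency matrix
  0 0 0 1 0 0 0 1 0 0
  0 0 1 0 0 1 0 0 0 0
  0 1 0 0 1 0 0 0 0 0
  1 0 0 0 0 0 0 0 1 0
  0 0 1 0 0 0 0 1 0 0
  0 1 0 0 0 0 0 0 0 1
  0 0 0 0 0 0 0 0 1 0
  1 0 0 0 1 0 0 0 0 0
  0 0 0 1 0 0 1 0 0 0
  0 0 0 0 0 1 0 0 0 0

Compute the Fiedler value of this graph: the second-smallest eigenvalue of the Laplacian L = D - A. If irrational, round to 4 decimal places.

0.0979

Reading degrees in the order [0, 1, 2, 3, 4, 5, 6, 7, 8, 9] gives [2, 2, 2, 2, 2, 2, 1, 2, 2, 1]; set D = diag(2, 2, 2, 2, 2, 2, 1, 2, 2, 1) and form L = D - A. The sorted Laplacian eigenvalues are [0, 0.0979, 0.3820, 0.8244, 1.3820, 2, 2.6180, 3.1756, 3.6180, 3.9021]; the algebraic connectivity is the second entry, 0.0979. There is one zero in the spectrum, matching the 1 component.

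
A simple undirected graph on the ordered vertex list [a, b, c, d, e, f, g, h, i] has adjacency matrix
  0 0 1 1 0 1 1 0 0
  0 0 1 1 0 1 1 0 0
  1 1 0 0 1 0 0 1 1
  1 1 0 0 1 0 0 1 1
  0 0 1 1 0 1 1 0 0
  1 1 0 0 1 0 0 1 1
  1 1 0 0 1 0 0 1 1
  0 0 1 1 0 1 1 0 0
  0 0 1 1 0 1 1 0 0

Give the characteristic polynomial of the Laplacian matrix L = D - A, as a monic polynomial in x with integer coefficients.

Each diagonal entry of L is the vertex degree and each off-diagonal entry is -1 where an edge is present, 0 otherwise; in the order [a, b, c, d, e, f, g, h, i] the diagonal is [4, 4, 5, 5, 4, 5, 5, 4, 4]. Computing det(xI - L) by cofactor expansion (or equivalently via sum-over-permutations) gives x^9 - 40x^8 + 690x^7 - 6720x^6 + 40485x^5 - 154704x^4 + 366560x^3 - 492800x^2 + 288000x. The coefficient of x^8 equals -trace(L) = -40, matching the sum of degrees. By the matrix-tree theorem the graph has (1/9) * product of the nonzero eigenvalues = 32000 spanning trees.

x^9 - 40x^8 + 690x^7 - 6720x^6 + 40485x^5 - 154704x^4 + 366560x^3 - 492800x^2 + 288000x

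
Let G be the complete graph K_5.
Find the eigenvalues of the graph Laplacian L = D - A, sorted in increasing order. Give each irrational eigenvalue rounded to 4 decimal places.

[0, 5, 5, 5, 5]

The graph has 5 vertices and degree multiset [4, 4, 4, 4, 4]; D is the diagonal matrix of degrees and L = D - A. L is symmetric positive semidefinite, so every eigenvalue is real and nonnegative. The single zero eigenvalue shows the graph is connected. The largest eigenvalue, 5, is at most the vertex count 5. There is one zero in the spectrum, matching the 1 component.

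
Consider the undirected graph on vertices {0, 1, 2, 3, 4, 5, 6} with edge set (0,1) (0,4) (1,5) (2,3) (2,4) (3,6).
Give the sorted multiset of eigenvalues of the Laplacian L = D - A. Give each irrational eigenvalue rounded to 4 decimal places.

[0, 0.1981, 0.7530, 1.5550, 2.4450, 3.2470, 3.8019]

With the vertex order [0, 1, 2, 3, 4, 5, 6], the degrees are [2, 2, 2, 2, 2, 1, 1], giving D = diag(2, 2, 2, 2, 2, 1, 1) and L = D - A. L is symmetric positive semidefinite, so every eigenvalue is real and nonnegative. The largest eigenvalue, 3.8019, is at most the vertex count 7.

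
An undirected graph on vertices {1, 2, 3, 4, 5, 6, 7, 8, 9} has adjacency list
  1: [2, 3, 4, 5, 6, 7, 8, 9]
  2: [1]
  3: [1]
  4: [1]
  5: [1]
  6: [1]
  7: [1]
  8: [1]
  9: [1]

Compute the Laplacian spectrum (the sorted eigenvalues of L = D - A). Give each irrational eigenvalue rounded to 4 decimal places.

With the vertex order [1, 2, 3, 4, 5, 6, 7, 8, 9], the degrees are [8, 1, 1, 1, 1, 1, 1, 1, 1], giving D = diag(8, 1, 1, 1, 1, 1, 1, 1, 1) and L = D - A. The multiplicity of 0 as a Laplacian eigenvalue equals the number of connected components. The single zero eigenvalue shows the graph is connected. There is one zero in the spectrum, matching the 1 component.

[0, 1, 1, 1, 1, 1, 1, 1, 9]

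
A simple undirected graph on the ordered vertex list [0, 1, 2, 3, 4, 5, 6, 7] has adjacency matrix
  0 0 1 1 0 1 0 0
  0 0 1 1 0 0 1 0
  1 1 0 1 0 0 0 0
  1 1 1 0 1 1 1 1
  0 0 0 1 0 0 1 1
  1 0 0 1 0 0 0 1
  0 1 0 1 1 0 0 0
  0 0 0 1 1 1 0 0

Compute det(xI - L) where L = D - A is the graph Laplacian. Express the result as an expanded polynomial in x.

x^8 - 28x^7 + 322x^6 - 1974x^5 + 6965x^4 - 14126x^3 + 15225x^2 - 6728x

Reading degrees in the order [0, 1, 2, 3, 4, 5, 6, 7] gives [3, 3, 3, 7, 3, 3, 3, 3]; set D = diag(3, 3, 3, 7, 3, 3, 3, 3) and form L = D - A. L has integer entries, so p(x) = det(xI - L) has integer coefficients. Expanding the determinant yields x^8 - 28x^7 + 322x^6 - 1974x^5 + 6965x^4 - 14126x^3 + 15225x^2 - 6728x. The constant term is 0 because L is singular (the all-ones vector lies in its kernel). By the matrix-tree theorem the graph has (1/8) * product of the nonzero eigenvalues = 841 spanning trees.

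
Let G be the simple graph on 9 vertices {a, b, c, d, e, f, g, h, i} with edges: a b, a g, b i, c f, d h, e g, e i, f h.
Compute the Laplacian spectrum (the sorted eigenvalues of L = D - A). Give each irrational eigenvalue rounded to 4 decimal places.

[0, 0, 0.5858, 1.3820, 1.3820, 2, 3.4142, 3.6180, 3.6180]

Reading degrees in the order [a, b, c, d, e, f, g, h, i] gives [2, 2, 1, 1, 2, 2, 2, 2, 2]; set D = diag(2, 2, 1, 1, 2, 2, 2, 2, 2) and form L = D - A. Diagonalising L (or applying a numerical eigensolver to the 9x9 matrix) gives the spectrum above. The 2 zero eigenvalues correspond to the 2 connected components.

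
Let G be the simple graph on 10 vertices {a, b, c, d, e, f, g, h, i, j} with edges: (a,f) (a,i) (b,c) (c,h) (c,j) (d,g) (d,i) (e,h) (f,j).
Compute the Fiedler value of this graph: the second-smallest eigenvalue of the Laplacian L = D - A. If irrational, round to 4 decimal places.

Each diagonal entry of L is the vertex degree and each off-diagonal entry is -1 where an edge is present, 0 otherwise; in the order [a, b, c, d, e, f, g, h, i, j] the diagonal is [2, 1, 3, 2, 1, 2, 1, 2, 2, 2]. The smallest Laplacian eigenvalue is always 0. The next one, lambda_2 = 0.1100, measures how hard the graph is to disconnect: larger values mean better connectivity. By the matrix-tree theorem the graph has (1/10) * product of the nonzero eigenvalues = 1 spanning tree.

0.1100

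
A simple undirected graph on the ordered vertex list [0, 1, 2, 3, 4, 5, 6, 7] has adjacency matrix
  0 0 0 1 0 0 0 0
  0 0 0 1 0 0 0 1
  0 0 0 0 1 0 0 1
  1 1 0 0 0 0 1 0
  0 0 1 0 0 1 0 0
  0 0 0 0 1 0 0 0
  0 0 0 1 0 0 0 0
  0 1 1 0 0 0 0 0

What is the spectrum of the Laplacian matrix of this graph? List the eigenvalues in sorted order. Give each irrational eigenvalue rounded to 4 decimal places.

[0, 0.1667, 0.7276, 1, 1.6353, 2.6729, 3.5643, 4.2332]

Reading degrees in the order [0, 1, 2, 3, 4, 5, 6, 7] gives [1, 2, 2, 3, 2, 1, 1, 2]; set D = diag(1, 2, 2, 3, 2, 1, 1, 2) and form L = D - A. Since every row of L sums to 0, the all-ones vector is in the kernel and 0 is an eigenvalue. The single zero eigenvalue shows the graph is connected. The largest eigenvalue, 4.2332, is at most the vertex count 8. By the matrix-tree theorem the graph has (1/8) * product of the nonzero eigenvalues = 1 spanning tree.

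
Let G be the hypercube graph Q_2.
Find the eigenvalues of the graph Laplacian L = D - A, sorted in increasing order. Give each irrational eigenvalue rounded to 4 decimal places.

The graph has 4 vertices and degree multiset [2, 2, 2, 2]; D is the diagonal matrix of degrees and L = D - A. L is symmetric positive semidefinite, so every eigenvalue is real and nonnegative. The single zero eigenvalue shows the graph is connected. By the matrix-tree theorem the graph has (1/4) * product of the nonzero eigenvalues = 4 spanning trees. There is one zero in the spectrum, matching the 1 component.

[0, 2, 2, 4]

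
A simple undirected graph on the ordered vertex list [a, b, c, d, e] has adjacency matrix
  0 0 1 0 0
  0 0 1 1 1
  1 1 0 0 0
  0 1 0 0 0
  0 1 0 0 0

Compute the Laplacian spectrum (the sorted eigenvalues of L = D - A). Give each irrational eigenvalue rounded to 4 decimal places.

[0, 0.5188, 1, 2.3111, 4.1701]

Reading degrees in the order [a, b, c, d, e] gives [1, 3, 2, 1, 1]; set D = diag(1, 3, 2, 1, 1) and form L = D - A. L is symmetric positive semidefinite, so every eigenvalue is real and nonnegative. By the matrix-tree theorem the graph has (1/5) * product of the nonzero eigenvalues = 1 spanning tree. There is one zero in the spectrum, matching the 1 component.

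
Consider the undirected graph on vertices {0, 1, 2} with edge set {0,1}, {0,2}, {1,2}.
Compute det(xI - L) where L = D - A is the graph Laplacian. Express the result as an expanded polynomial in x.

x^3 - 6x^2 + 9x

Reading degrees in the order [0, 1, 2] gives [2, 2, 2]; set D = diag(2, 2, 2) and form L = D - A. Computing det(xI - L) by cofactor expansion (or equivalently via sum-over-permutations) gives x^3 - 6x^2 + 9x. The constant term is 0 because L is singular (the all-ones vector lies in its kernel).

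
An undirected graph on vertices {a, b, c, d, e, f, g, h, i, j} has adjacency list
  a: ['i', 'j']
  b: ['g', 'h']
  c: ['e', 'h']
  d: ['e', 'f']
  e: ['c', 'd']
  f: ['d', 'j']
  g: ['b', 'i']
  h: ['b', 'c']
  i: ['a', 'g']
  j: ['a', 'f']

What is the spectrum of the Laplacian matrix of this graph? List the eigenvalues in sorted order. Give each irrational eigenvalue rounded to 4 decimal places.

[0, 0.3820, 0.3820, 1.3820, 1.3820, 2.6180, 2.6180, 3.6180, 3.6180, 4]

Each diagonal entry of L is the vertex degree and each off-diagonal entry is -1 where an edge is present, 0 otherwise; in the order [a, b, c, d, e, f, g, h, i, j] the diagonal is [2, 2, 2, 2, 2, 2, 2, 2, 2, 2]. Since every row of L sums to 0, the all-ones vector is in the kernel and 0 is an eigenvalue. The single zero eigenvalue shows the graph is connected. By the matrix-tree theorem the graph has (1/10) * product of the nonzero eigenvalues = 10 spanning trees.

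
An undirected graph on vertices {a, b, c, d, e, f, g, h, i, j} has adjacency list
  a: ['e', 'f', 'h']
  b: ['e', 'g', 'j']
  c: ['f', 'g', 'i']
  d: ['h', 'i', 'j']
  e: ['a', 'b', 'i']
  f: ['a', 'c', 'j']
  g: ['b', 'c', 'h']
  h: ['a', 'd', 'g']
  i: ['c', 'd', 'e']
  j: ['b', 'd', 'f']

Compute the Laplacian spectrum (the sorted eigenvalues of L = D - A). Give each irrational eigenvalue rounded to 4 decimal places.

[0, 2, 2, 2, 2, 2, 5, 5, 5, 5]

Reading degrees in the order [a, b, c, d, e, f, g, h, i, j] gives [3, 3, 3, 3, 3, 3, 3, 3, 3, 3]; set D = diag(3, 3, 3, 3, 3, 3, 3, 3, 3, 3) and form L = D - A. L is symmetric positive semidefinite, so every eigenvalue is real and nonnegative. The largest eigenvalue, 5, is at most the vertex count 10.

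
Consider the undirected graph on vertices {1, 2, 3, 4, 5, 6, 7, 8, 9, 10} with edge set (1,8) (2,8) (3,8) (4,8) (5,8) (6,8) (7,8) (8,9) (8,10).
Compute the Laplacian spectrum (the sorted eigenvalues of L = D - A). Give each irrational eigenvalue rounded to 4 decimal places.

Reading degrees in the order [1, 2, 3, 4, 5, 6, 7, 8, 9, 10] gives [1, 1, 1, 1, 1, 1, 1, 9, 1, 1]; set D = diag(1, 1, 1, 1, 1, 1, 1, 9, 1, 1) and form L = D - A. The multiplicity of 0 as a Laplacian eigenvalue equals the number of connected components. By the matrix-tree theorem the graph has (1/10) * product of the nonzero eigenvalues = 1 spanning tree.

[0, 1, 1, 1, 1, 1, 1, 1, 1, 10]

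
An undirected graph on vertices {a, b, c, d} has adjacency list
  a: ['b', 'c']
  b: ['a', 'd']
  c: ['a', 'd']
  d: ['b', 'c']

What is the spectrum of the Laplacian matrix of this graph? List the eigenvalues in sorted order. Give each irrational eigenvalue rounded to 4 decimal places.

[0, 2, 2, 4]

With the vertex order [a, b, c, d], the degrees are [2, 2, 2, 2], giving D = diag(2, 2, 2, 2) and L = D - A. L is symmetric positive semidefinite, so every eigenvalue is real and nonnegative. The single zero eigenvalue shows the graph is connected. By the matrix-tree theorem the graph has (1/4) * product of the nonzero eigenvalues = 4 spanning trees.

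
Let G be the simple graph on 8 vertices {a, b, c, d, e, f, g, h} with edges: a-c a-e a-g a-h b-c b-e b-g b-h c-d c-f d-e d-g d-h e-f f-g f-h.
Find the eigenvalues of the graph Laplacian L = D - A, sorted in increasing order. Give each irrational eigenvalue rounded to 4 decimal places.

[0, 4, 4, 4, 4, 4, 4, 8]

Each diagonal entry of L is the vertex degree and each off-diagonal entry is -1 where an edge is present, 0 otherwise; in the order [a, b, c, d, e, f, g, h] the diagonal is [4, 4, 4, 4, 4, 4, 4, 4]. Since every row of L sums to 0, the all-ones vector is in the kernel and 0 is an eigenvalue. The single zero eigenvalue shows the graph is connected. There is one zero in the spectrum, matching the 1 component. The largest eigenvalue, 8, is at most the vertex count 8.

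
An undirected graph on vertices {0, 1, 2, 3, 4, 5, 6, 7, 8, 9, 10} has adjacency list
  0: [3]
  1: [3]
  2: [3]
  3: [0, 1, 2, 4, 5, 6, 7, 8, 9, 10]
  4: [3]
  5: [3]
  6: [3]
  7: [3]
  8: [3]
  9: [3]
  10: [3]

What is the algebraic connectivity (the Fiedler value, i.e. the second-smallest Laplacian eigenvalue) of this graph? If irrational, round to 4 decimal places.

Each diagonal entry of L is the vertex degree and each off-diagonal entry is -1 where an edge is present, 0 otherwise; in the order [0, 1, 2, 3, 4, 5, 6, 7, 8, 9, 10] the diagonal is [1, 1, 1, 10, 1, 1, 1, 1, 1, 1, 1]. Computing the eigenvalues of L and sorting gives [0, 1, 1, 1, 1, 1, 1, 1, 1, 1, 11]. The Fiedler value lambda_2 = 1 is strictly positive, so the graph is connected. The largest eigenvalue, 11, is at most the vertex count 11. There is one zero in the spectrum, matching the 1 component.

1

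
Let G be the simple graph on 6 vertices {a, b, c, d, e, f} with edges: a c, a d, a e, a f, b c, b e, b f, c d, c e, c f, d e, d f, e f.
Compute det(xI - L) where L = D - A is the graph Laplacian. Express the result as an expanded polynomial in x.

Each diagonal entry of L is the vertex degree and each off-diagonal entry is -1 where an edge is present, 0 otherwise; in the order [a, b, c, d, e, f] the diagonal is [4, 3, 5, 4, 5, 5]. L has integer entries, so p(x) = det(xI - L) has integer coefficients. Expanding the determinant yields x^6 - 26x^5 + 267x^4 - 1350x^3 + 3348x^2 - 3240x. The coefficient of x^5 equals -trace(L) = -26, matching the sum of degrees. The eigenvalues sum to 26, which equals trace(L) = 2|E|.

x^6 - 26x^5 + 267x^4 - 1350x^3 + 3348x^2 - 3240x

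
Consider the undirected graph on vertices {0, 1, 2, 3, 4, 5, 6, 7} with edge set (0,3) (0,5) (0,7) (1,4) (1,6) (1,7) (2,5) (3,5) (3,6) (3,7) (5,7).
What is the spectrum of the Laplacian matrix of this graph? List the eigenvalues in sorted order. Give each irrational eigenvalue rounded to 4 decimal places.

Each diagonal entry of L is the vertex degree and each off-diagonal entry is -1 where an edge is present, 0 otherwise; in the order [0, 1, 2, 3, 4, 5, 6, 7] the diagonal is [3, 3, 1, 4, 1, 4, 2, 4]. L is symmetric positive semidefinite, so every eigenvalue is real and nonnegative. By the matrix-tree theorem the graph has (1/8) * product of the nonzero eigenvalues = 56 spanning trees. The largest eigenvalue, 5.5512, is at most the vertex count 8.

[0, 0.5416, 1.0514, 1.8111, 3.3627, 4.4367, 5.2453, 5.5512]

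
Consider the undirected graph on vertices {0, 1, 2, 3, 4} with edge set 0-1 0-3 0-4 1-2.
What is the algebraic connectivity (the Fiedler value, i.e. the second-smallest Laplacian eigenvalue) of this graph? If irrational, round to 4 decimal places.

0.5188

Each diagonal entry of L is the vertex degree and each off-diagonal entry is -1 where an edge is present, 0 otherwise; in the order [0, 1, 2, 3, 4] the diagonal is [3, 2, 1, 1, 1]. The smallest Laplacian eigenvalue is always 0. The next one, lambda_2 = 0.5188, measures how hard the graph is to disconnect: larger values mean better connectivity. There is one zero in the spectrum, matching the 1 component.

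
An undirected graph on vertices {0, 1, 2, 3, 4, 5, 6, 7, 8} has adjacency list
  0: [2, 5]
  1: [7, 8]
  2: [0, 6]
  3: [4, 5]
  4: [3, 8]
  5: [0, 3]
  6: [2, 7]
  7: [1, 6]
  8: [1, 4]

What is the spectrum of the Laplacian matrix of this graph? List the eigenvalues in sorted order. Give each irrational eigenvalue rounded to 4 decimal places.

[0, 0.4679, 0.4679, 1.6527, 1.6527, 3, 3, 3.8794, 3.8794]

With the vertex order [0, 1, 2, 3, 4, 5, 6, 7, 8], the degrees are [2, 2, 2, 2, 2, 2, 2, 2, 2], giving D = diag(2, 2, 2, 2, 2, 2, 2, 2, 2) and L = D - A. L is symmetric positive semidefinite, so every eigenvalue is real and nonnegative. There is one zero in the spectrum, matching the 1 component.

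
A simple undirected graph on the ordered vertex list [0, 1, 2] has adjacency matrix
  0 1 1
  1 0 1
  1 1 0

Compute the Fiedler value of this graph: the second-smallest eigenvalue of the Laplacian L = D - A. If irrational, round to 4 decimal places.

3

With the vertex order [0, 1, 2], the degrees are [2, 2, 2], giving D = diag(2, 2, 2) and L = D - A. The smallest Laplacian eigenvalue is always 0. The next one, lambda_2 = 3, measures how hard the graph is to disconnect: larger values mean better connectivity. The largest eigenvalue, 3, is at most the vertex count 3.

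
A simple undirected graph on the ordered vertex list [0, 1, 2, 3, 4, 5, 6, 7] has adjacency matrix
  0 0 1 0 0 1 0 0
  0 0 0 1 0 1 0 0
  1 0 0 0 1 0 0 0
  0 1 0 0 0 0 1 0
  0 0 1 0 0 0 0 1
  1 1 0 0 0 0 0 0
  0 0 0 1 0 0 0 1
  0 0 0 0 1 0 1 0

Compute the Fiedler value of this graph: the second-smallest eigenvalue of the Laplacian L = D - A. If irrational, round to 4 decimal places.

0.5858

Reading degrees in the order [0, 1, 2, 3, 4, 5, 6, 7] gives [2, 2, 2, 2, 2, 2, 2, 2]; set D = diag(2, 2, 2, 2, 2, 2, 2, 2) and form L = D - A. Computing the eigenvalues of L and sorting gives [0, 0.5858, 0.5858, 2, 2, 3.4142, 3.4142, 4]. The Fiedler value lambda_2 = 0.5858 is strictly positive, so the graph is connected. The largest eigenvalue, 4, is at most the vertex count 8.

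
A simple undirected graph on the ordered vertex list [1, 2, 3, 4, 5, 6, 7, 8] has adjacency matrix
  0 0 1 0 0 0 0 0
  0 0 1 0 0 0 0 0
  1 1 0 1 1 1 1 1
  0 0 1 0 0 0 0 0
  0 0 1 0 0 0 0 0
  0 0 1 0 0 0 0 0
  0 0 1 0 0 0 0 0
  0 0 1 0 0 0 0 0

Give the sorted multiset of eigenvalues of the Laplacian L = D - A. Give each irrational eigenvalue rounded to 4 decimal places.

[0, 1, 1, 1, 1, 1, 1, 8]

Each diagonal entry of L is the vertex degree and each off-diagonal entry is -1 where an edge is present, 0 otherwise; in the order [1, 2, 3, 4, 5, 6, 7, 8] the diagonal is [1, 1, 7, 1, 1, 1, 1, 1]. Since every row of L sums to 0, the all-ones vector is in the kernel and 0 is an eigenvalue. There is one zero in the spectrum, matching the 1 component.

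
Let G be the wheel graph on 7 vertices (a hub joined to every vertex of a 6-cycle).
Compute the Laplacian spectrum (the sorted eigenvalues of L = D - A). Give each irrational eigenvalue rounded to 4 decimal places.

[0, 2, 2, 4, 4, 5, 7]

The graph has 7 vertices and degree multiset [6, 3, 3, 3, 3, 3, 3]; D is the diagonal matrix of degrees and L = D - A. L is symmetric positive semidefinite, so every eigenvalue is real and nonnegative. The single zero eigenvalue shows the graph is connected. The largest eigenvalue, 7, is at most the vertex count 7.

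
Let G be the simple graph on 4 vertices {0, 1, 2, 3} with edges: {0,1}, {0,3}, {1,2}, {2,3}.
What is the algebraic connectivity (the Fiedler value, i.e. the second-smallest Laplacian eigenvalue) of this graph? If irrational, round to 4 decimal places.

2

With the vertex order [0, 1, 2, 3], the degrees are [2, 2, 2, 2], giving D = diag(2, 2, 2, 2) and L = D - A. The sorted Laplacian eigenvalues are [0, 2, 2, 4]; the algebraic connectivity is the second entry, 2. The largest eigenvalue, 4, is at most the vertex count 4. By the matrix-tree theorem the graph has (1/4) * product of the nonzero eigenvalues = 4 spanning trees.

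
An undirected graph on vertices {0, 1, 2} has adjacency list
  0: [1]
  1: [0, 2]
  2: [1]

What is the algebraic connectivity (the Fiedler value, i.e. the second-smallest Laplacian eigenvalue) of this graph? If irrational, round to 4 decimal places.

1

Reading degrees in the order [0, 1, 2] gives [1, 2, 1]; set D = diag(1, 2, 1) and form L = D - A. The smallest Laplacian eigenvalue is always 0. The next one, lambda_2 = 1, measures how hard the graph is to disconnect: larger values mean better connectivity.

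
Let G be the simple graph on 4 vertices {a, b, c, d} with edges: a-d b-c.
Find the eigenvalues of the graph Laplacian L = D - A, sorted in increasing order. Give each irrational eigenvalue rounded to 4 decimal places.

[0, 0, 2, 2]

Reading degrees in the order [a, b, c, d] gives [1, 1, 1, 1]; set D = diag(1, 1, 1, 1) and form L = D - A. Since every row of L sums to 0, the all-ones vector is in the kernel and 0 is an eigenvalue. The 2 zero eigenvalues correspond to the 2 connected components. The largest eigenvalue, 2, is at most the vertex count 4.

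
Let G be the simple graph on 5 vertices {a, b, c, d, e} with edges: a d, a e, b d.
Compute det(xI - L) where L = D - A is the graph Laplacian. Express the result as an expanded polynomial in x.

x^5 - 6x^4 + 10x^3 - 4x^2

Reading degrees in the order [a, b, c, d, e] gives [2, 1, 0, 2, 1]; set D = diag(2, 1, 0, 2, 1) and form L = D - A. L has integer entries, so p(x) = det(xI - L) has integer coefficients. Expanding the determinant yields x^5 - 6x^4 + 10x^3 - 4x^2. The coefficient of x^4 equals -trace(L) = -6, matching the sum of degrees. There are 2 zeros in the spectrum, matching the 2 components.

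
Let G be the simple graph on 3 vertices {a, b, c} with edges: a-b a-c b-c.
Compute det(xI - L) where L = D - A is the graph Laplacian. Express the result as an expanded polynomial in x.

Each diagonal entry of L is the vertex degree and each off-diagonal entry is -1 where an edge is present, 0 otherwise; in the order [a, b, c] the diagonal is [2, 2, 2]. Computing det(xI - L) by cofactor expansion (or equivalently via sum-over-permutations) gives x^3 - 6x^2 + 9x. The coefficient of x^2 equals -trace(L) = -6, matching the sum of degrees. The largest eigenvalue, 3, is at most the vertex count 3.

x^3 - 6x^2 + 9x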